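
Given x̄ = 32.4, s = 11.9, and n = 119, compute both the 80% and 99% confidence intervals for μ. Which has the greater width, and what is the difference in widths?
99% CI is wider by 2.90

df = 118
80% CI: t* = 1.289, (30.99, 33.81), width = 2 · t* · s/√n = 2.81
99% CI: t* = 2.618, (29.54, 35.26), width = 2 · t* · s/√n = 5.71

The 99% CI is wider by 5.71 - 2.81 = 2.90.
Higher confidence requires a wider interval.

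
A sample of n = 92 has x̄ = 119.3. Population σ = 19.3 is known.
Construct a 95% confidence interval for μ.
(115.36, 123.24)

z-interval (σ known):
z* = 1.960 for 95% confidence

Margin of error = z* · σ/√n = 1.960 · 19.3/√92 = 3.94

CI: (119.3 - 3.94, 119.3 + 3.94) = (115.36, 123.24)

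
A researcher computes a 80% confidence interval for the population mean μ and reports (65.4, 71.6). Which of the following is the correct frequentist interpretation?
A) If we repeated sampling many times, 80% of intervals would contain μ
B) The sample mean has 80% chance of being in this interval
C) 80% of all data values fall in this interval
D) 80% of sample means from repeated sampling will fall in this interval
A

A) Correct — this is the frequentist long-run coverage interpretation.
B) Wrong — x̄ is observed and sits in the interval by construction.
C) Wrong — a CI is about the parameter μ, not individual data values.
D) Wrong — coverage applies to intervals containing μ, not to future x̄ values.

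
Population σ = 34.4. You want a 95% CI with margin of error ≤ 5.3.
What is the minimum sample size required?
n ≥ 162

For margin E ≤ 5.3:
n ≥ (z* · σ / E)²
n ≥ (1.960 · 34.4 / 5.3)²
n ≥ 161.84

Minimum n = 162 (rounding up)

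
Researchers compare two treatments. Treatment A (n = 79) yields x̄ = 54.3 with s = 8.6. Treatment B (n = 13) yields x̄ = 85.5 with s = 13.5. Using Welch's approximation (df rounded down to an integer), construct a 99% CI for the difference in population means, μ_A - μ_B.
(-42.85, -19.55)

Difference: x̄₁ - x̄₂ = -31.20
SE = √(s₁²/n₁ + s₂²/n₂) = √(8.6²/79 + 13.5²/13) = 3.8672
df = 13.65 → 13 (Welch–Satterthwaite, rounded down)
t* = 3.012

CI: -31.20 ± 3.012 · 3.8672 = -31.20 ± 11.65 = (-42.85, -19.55)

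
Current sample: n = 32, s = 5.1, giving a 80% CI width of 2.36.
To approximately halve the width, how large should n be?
n ≈ 128

CI width ∝ 1/√n
To reduce width by factor 2, need √n to grow by 2 → need 2² = 4 times as many samples.

Current: n = 32, width = 2.36
New: n = 128, width ≈ 1.16

Width reduced by factor of 2.36/1.16 = 2.03.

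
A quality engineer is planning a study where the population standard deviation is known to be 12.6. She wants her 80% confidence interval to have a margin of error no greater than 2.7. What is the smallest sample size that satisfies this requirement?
n ≥ 36

For margin E ≤ 2.7:
n ≥ (z* · σ / E)²
n ≥ (1.282 · 12.6 / 2.7)²
n ≥ 35.79

Minimum n = 36 (rounding up)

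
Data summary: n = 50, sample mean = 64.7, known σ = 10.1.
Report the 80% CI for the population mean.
(62.87, 66.53)

z-interval (σ known):
z* = 1.282 for 80% confidence

Margin of error = z* · σ/√n = 1.282 · 10.1/√50 = 1.83

CI: (64.7 - 1.83, 64.7 + 1.83) = (62.87, 66.53)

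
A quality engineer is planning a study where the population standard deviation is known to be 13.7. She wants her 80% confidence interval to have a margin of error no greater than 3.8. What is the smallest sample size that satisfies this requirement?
n ≥ 22

For margin E ≤ 3.8:
n ≥ (z* · σ / E)²
n ≥ (1.282 · 13.7 / 3.8)²
n ≥ 21.36

Minimum n = 22 (rounding up)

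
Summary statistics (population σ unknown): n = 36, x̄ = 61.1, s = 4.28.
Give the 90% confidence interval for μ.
(59.89, 62.31)

t-interval (σ unknown):
df = n - 1 = 35
t* = 1.690 for 90% confidence

Margin of error = t* · s/√n = 1.690 · 4.28/√36 = 1.21

CI: (59.89, 62.31)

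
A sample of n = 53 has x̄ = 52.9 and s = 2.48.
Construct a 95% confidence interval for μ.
(52.22, 53.58)

t-interval (σ unknown):
df = n - 1 = 52
t* = 2.007 for 95% confidence

Margin of error = t* · s/√n = 2.007 · 2.48/√53 = 0.68

CI: (52.22, 53.58)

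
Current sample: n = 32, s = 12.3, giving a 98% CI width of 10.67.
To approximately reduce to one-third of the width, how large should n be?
n ≈ 288

CI width ∝ 1/√n
To reduce width by factor 3, need √n to grow by 3 → need 3² = 9 times as many samples.

Current: n = 32, width = 10.67
New: n = 288, width ≈ 3.39

Width reduced by factor of 10.67/3.39 = 3.15.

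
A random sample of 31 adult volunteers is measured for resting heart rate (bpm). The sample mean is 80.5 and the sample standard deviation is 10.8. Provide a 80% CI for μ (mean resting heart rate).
(77.96, 83.04)

t-interval (σ unknown):
df = n - 1 = 30
t* = 1.310 for 80% confidence

Margin of error = t* · s/√n = 1.310 · 10.8/√31 = 2.54

CI: (77.96, 83.04)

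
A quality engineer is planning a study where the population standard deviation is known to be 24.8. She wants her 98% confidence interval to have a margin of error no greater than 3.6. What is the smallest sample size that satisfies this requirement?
n ≥ 257

For margin E ≤ 3.6:
n ≥ (z* · σ / E)²
n ≥ (2.326 · 24.8 / 3.6)²
n ≥ 256.75

Minimum n = 257 (rounding up)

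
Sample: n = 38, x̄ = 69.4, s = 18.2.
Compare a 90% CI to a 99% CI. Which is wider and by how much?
99% CI is wider by 6.07

df = 37
90% CI: t* = 1.687, (64.42, 74.38), width = 2 · t* · s/√n = 9.96
99% CI: t* = 2.715, (61.38, 77.42), width = 2 · t* · s/√n = 16.03

The 99% CI is wider by 16.03 - 9.96 = 6.07.
Higher confidence requires a wider interval.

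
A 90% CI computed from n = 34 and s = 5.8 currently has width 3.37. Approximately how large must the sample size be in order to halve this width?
n ≈ 136

CI width ∝ 1/√n
To reduce width by factor 2, need √n to grow by 2 → need 2² = 4 times as many samples.

Current: n = 34, width = 3.37
New: n = 136, width ≈ 1.65

Width reduced by factor of 3.37/1.65 = 2.04.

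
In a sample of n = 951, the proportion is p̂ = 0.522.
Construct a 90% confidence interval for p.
(0.495, 0.549)

Proportion CI:
SE = √(p̂(1-p̂)/n) = √(0.522 · 0.478 / 951) = 0.01620

z* = 1.645
Margin = z* · SE = 1.645 · 0.01620 = 0.0266

CI: 0.522 ± 0.0266 = (0.495, 0.549)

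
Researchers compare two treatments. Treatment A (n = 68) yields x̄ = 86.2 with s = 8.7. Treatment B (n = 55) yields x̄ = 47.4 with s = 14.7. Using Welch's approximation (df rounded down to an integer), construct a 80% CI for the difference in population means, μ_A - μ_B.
(35.90, 41.70)

Difference: x̄₁ - x̄₂ = 38.80
SE = √(s₁²/n₁ + s₂²/n₂) = √(8.7²/68 + 14.7²/55) = 2.2454
df = 83.53 → 83 (Welch–Satterthwaite, rounded down)
t* = 1.292

CI: 38.80 ± 1.292 · 2.2454 = 38.80 ± 2.90 = (35.90, 41.70)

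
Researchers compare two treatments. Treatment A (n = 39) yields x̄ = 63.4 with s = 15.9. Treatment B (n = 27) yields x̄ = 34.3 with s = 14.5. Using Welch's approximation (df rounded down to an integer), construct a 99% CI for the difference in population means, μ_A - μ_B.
(19.04, 39.16)

Difference: x̄₁ - x̄₂ = 29.10
SE = √(s₁²/n₁ + s₂²/n₂) = √(15.9²/39 + 14.5²/27) = 3.7775
df = 59.22 → 59 (Welch–Satterthwaite, rounded down)
t* = 2.662

CI: 29.10 ± 2.662 · 3.7775 = 29.10 ± 10.06 = (19.04, 39.16)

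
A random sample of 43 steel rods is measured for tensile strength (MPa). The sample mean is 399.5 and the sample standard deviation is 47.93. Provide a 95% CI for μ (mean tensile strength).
(384.75, 414.25)

t-interval (σ unknown):
df = n - 1 = 42
t* = 2.018 for 95% confidence

Margin of error = t* · s/√n = 2.018 · 47.93/√43 = 14.75

CI: (384.75, 414.25)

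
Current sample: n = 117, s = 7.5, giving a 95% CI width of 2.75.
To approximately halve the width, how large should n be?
n ≈ 468

CI width ∝ 1/√n
To reduce width by factor 2, need √n to grow by 2 → need 2² = 4 times as many samples.

Current: n = 117, width = 2.75
New: n = 468, width ≈ 1.36

Width reduced by factor of 2.75/1.36 = 2.02.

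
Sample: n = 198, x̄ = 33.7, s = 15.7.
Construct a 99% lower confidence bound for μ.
μ ≥ 31.08

Lower bound (one-sided):
t* = 2.345 (one-sided for 99%)
Lower bound = x̄ - t* · s/√n = 33.7 - 2.345 · 15.7/√198 = 31.08

We are 99% confident that μ ≥ 31.08.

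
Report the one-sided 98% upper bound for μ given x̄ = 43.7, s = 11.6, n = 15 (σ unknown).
μ ≤ 50.48

Upper bound (one-sided):
t* = 2.264 (one-sided for 98%)
Upper bound = x̄ + t* · s/√n = 43.7 + 2.264 · 11.6/√15 = 50.48

We are 98% confident that μ ≤ 50.48.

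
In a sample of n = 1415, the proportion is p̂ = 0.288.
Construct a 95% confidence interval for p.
(0.264, 0.312)

Proportion CI:
SE = √(p̂(1-p̂)/n) = √(0.288 · 0.712 / 1415) = 0.01204

z* = 1.960
Margin = z* · SE = 1.960 · 0.01204 = 0.0236

CI: 0.288 ± 0.0236 = (0.264, 0.312)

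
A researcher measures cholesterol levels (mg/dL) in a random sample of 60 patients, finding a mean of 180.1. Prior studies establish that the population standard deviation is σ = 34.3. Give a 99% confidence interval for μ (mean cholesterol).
(168.69, 191.51)

z-interval (σ known):
z* = 2.576 for 99% confidence

Margin of error = z* · σ/√n = 2.576 · 34.3/√60 = 11.41

CI: (180.1 - 11.41, 180.1 + 11.41) = (168.69, 191.51)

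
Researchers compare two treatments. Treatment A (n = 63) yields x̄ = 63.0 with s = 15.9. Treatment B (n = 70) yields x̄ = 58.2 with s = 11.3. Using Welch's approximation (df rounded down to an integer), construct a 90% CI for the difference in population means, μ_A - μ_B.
(0.79, 8.81)

Difference: x̄₁ - x̄₂ = 4.80
SE = √(s₁²/n₁ + s₂²/n₂) = √(15.9²/63 + 11.3²/70) = 2.4160
df = 110.64 → 110 (Welch–Satterthwaite, rounded down)
t* = 1.659

CI: 4.80 ± 1.659 · 2.4160 = 4.80 ± 4.01 = (0.79, 8.81)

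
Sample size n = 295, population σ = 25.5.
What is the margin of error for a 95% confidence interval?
Margin of error = 2.91

Margin of error = z* · σ/√n
= 1.960 · 25.5/√295
= 1.960 · 25.5/17.1756
= 2.91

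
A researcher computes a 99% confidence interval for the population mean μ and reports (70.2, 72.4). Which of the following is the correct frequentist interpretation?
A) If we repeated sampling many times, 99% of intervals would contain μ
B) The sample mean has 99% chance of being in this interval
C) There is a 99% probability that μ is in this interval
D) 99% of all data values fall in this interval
A

A) Correct — this is the frequentist long-run coverage interpretation.
B) Wrong — x̄ is observed and sits in the interval by construction.
C) Wrong — μ is fixed; the randomness lives in the interval, not in μ.
D) Wrong — a CI is about the parameter μ, not individual data values.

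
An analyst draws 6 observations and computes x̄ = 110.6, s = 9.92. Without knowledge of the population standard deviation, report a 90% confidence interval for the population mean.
(102.44, 118.76)

t-interval (σ unknown):
df = n - 1 = 5
t* = 2.015 for 90% confidence

Margin of error = t* · s/√n = 2.015 · 9.92/√6 = 8.16

CI: (102.44, 118.76)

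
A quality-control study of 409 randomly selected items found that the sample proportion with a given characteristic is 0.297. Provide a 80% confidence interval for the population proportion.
(0.268, 0.326)

Proportion CI:
SE = √(p̂(1-p̂)/n) = √(0.297 · 0.703 / 409) = 0.02259

z* = 1.282
Margin = z* · SE = 1.282 · 0.02259 = 0.0290

CI: 0.297 ± 0.0290 = (0.268, 0.326)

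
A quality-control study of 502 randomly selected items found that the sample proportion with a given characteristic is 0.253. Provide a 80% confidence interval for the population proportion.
(0.228, 0.278)

Proportion CI:
SE = √(p̂(1-p̂)/n) = √(0.253 · 0.747 / 502) = 0.01940

z* = 1.282
Margin = z* · SE = 1.282 · 0.01940 = 0.0249

CI: 0.253 ± 0.0249 = (0.228, 0.278)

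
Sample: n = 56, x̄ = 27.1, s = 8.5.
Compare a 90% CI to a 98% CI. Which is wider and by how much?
98% CI is wider by 1.64

df = 55
90% CI: t* = 1.673, (25.20, 29.00), width = 2 · t* · s/√n = 3.80
98% CI: t* = 2.396, (24.38, 29.82), width = 2 · t* · s/√n = 5.44

The 98% CI is wider by 5.44 - 3.80 = 1.64.
Higher confidence requires a wider interval.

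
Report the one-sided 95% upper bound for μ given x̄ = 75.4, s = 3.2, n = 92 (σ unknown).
μ ≤ 75.95

Upper bound (one-sided):
t* = 1.662 (one-sided for 95%)
Upper bound = x̄ + t* · s/√n = 75.4 + 1.662 · 3.2/√92 = 75.95

We are 95% confident that μ ≤ 75.95.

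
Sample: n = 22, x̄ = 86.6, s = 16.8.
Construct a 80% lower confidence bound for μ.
μ ≥ 83.52

Lower bound (one-sided):
t* = 0.859 (one-sided for 80%)
Lower bound = x̄ - t* · s/√n = 86.6 - 0.859 · 16.8/√22 = 83.52

We are 80% confident that μ ≥ 83.52.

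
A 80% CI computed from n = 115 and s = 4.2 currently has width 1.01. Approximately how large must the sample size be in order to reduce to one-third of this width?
n ≈ 1035

CI width ∝ 1/√n
To reduce width by factor 3, need √n to grow by 3 → need 3² = 9 times as many samples.

Current: n = 115, width = 1.01
New: n = 1035, width ≈ 0.33

Width reduced by factor of 1.01/0.33 = 3.06.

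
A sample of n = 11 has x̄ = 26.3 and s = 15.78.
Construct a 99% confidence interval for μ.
(11.22, 41.38)

t-interval (σ unknown):
df = n - 1 = 10
t* = 3.169 for 99% confidence

Margin of error = t* · s/√n = 3.169 · 15.78/√11 = 15.08

CI: (11.22, 41.38)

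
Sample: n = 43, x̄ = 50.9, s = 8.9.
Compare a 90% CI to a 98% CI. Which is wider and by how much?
98% CI is wider by 1.99

df = 42
90% CI: t* = 1.682, (48.62, 53.18), width = 2 · t* · s/√n = 4.57
98% CI: t* = 2.418, (47.62, 54.18), width = 2 · t* · s/√n = 6.56

The 98% CI is wider by 6.56 - 4.57 = 1.99.
Higher confidence requires a wider interval.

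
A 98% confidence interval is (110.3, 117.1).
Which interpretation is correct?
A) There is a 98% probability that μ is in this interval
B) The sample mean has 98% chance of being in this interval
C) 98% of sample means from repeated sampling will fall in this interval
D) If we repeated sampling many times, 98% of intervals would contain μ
D

A) Wrong — μ is fixed; the randomness lives in the interval, not in μ.
B) Wrong — x̄ is observed and sits in the interval by construction.
C) Wrong — coverage applies to intervals containing μ, not to future x̄ values.
D) Correct — this is the frequentist long-run coverage interpretation.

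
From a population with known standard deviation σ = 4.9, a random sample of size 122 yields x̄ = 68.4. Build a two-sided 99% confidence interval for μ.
(67.26, 69.54)

z-interval (σ known):
z* = 2.576 for 99% confidence

Margin of error = z* · σ/√n = 2.576 · 4.9/√122 = 1.14

CI: (68.4 - 1.14, 68.4 + 1.14) = (67.26, 69.54)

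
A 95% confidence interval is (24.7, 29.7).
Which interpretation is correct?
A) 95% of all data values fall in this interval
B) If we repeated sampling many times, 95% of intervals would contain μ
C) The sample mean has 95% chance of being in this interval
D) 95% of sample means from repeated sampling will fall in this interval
B

A) Wrong — a CI is about the parameter μ, not individual data values.
B) Correct — this is the frequentist long-run coverage interpretation.
C) Wrong — x̄ is observed and sits in the interval by construction.
D) Wrong — coverage applies to intervals containing μ, not to future x̄ values.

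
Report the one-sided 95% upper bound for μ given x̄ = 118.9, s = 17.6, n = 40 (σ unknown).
μ ≤ 123.59

Upper bound (one-sided):
t* = 1.685 (one-sided for 95%)
Upper bound = x̄ + t* · s/√n = 118.9 + 1.685 · 17.6/√40 = 123.59

We are 95% confident that μ ≤ 123.59.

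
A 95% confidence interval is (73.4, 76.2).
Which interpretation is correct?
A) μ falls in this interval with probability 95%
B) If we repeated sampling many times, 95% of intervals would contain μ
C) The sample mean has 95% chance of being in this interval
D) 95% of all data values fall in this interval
B

A) Wrong — μ is fixed; the randomness lives in the interval, not in μ.
B) Correct — this is the frequentist long-run coverage interpretation.
C) Wrong — x̄ is observed and sits in the interval by construction.
D) Wrong — a CI is about the parameter μ, not individual data values.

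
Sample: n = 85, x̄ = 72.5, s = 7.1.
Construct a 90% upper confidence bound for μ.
μ ≤ 73.49

Upper bound (one-sided):
t* = 1.292 (one-sided for 90%)
Upper bound = x̄ + t* · s/√n = 72.5 + 1.292 · 7.1/√85 = 73.49

We are 90% confident that μ ≤ 73.49.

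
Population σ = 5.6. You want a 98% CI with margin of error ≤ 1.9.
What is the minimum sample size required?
n ≥ 47

For margin E ≤ 1.9:
n ≥ (z* · σ / E)²
n ≥ (2.326 · 5.6 / 1.9)²
n ≥ 47.00

Minimum n = 47 (rounding up)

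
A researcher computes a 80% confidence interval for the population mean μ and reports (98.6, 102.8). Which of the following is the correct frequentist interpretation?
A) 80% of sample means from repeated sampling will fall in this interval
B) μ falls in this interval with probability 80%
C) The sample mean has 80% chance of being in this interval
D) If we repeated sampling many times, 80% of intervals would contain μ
D

A) Wrong — coverage applies to intervals containing μ, not to future x̄ values.
B) Wrong — μ is fixed; the randomness lives in the interval, not in μ.
C) Wrong — x̄ is observed and sits in the interval by construction.
D) Correct — this is the frequentist long-run coverage interpretation.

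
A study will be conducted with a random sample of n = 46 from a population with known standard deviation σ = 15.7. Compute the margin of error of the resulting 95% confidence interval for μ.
Margin of error = 4.54

Margin of error = z* · σ/√n
= 1.960 · 15.7/√46
= 1.960 · 15.7/6.7823
= 4.54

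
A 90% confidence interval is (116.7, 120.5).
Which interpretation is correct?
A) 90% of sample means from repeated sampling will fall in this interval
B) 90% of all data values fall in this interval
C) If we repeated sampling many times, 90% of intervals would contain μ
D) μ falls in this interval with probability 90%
C

A) Wrong — coverage applies to intervals containing μ, not to future x̄ values.
B) Wrong — a CI is about the parameter μ, not individual data values.
C) Correct — this is the frequentist long-run coverage interpretation.
D) Wrong — μ is fixed; the randomness lives in the interval, not in μ.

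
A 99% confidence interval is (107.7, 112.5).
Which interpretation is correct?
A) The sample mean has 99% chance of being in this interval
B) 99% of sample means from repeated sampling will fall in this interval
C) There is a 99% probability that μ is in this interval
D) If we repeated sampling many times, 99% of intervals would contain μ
D

A) Wrong — x̄ is observed and sits in the interval by construction.
B) Wrong — coverage applies to intervals containing μ, not to future x̄ values.
C) Wrong — μ is fixed; the randomness lives in the interval, not in μ.
D) Correct — this is the frequentist long-run coverage interpretation.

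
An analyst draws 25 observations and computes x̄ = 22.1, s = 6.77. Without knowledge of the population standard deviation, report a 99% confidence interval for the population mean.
(18.31, 25.89)

t-interval (σ unknown):
df = n - 1 = 24
t* = 2.797 for 99% confidence

Margin of error = t* · s/√n = 2.797 · 6.77/√25 = 3.79

CI: (18.31, 25.89)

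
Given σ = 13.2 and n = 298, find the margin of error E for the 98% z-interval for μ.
Margin of error = 1.78

Margin of error = z* · σ/√n
= 2.326 · 13.2/√298
= 2.326 · 13.2/17.2627
= 1.78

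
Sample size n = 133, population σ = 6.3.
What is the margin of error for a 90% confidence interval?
Margin of error = 0.90

Margin of error = z* · σ/√n
= 1.645 · 6.3/√133
= 1.645 · 6.3/11.5326
= 0.90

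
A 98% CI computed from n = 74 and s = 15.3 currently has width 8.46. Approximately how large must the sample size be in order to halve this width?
n ≈ 296

CI width ∝ 1/√n
To reduce width by factor 2, need √n to grow by 2 → need 2² = 4 times as many samples.

Current: n = 74, width = 8.46
New: n = 296, width ≈ 4.16

Width reduced by factor of 8.46/4.16 = 2.03.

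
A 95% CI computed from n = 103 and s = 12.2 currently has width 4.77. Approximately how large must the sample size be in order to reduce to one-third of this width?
n ≈ 927

CI width ∝ 1/√n
To reduce width by factor 3, need √n to grow by 3 → need 3² = 9 times as many samples.

Current: n = 103, width = 4.77
New: n = 927, width ≈ 1.57

Width reduced by factor of 4.77/1.57 = 3.04.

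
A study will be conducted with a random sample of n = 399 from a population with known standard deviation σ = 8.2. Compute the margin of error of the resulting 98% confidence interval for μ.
Margin of error = 0.95

Margin of error = z* · σ/√n
= 2.326 · 8.2/√399
= 2.326 · 8.2/19.9750
= 0.95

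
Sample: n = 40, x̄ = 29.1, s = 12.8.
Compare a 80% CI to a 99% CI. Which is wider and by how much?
99% CI is wider by 5.68

df = 39
80% CI: t* = 1.304, (26.46, 31.74), width = 2 · t* · s/√n = 5.28
99% CI: t* = 2.708, (23.62, 34.58), width = 2 · t* · s/√n = 10.96

The 99% CI is wider by 10.96 - 5.28 = 5.68.
Higher confidence requires a wider interval.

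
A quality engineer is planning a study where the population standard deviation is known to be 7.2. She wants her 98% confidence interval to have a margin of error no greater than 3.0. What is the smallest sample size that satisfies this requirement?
n ≥ 32

For margin E ≤ 3.0:
n ≥ (z* · σ / E)²
n ≥ (2.326 · 7.2 / 3.0)²
n ≥ 31.16

Minimum n = 32 (rounding up)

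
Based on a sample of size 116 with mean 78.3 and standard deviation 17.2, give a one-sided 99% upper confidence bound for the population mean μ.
μ ≤ 82.07

Upper bound (one-sided):
t* = 2.359 (one-sided for 99%)
Upper bound = x̄ + t* · s/√n = 78.3 + 2.359 · 17.2/√116 = 82.07

We are 99% confident that μ ≤ 82.07.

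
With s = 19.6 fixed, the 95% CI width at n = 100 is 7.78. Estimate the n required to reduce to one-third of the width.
n ≈ 900

CI width ∝ 1/√n
To reduce width by factor 3, need √n to grow by 3 → need 3² = 9 times as many samples.

Current: n = 100, width = 7.78
New: n = 900, width ≈ 2.56

Width reduced by factor of 7.78/2.56 = 3.04.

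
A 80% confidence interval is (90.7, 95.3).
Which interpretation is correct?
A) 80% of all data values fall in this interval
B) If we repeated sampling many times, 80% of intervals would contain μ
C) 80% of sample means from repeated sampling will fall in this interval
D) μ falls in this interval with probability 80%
B

A) Wrong — a CI is about the parameter μ, not individual data values.
B) Correct — this is the frequentist long-run coverage interpretation.
C) Wrong — coverage applies to intervals containing μ, not to future x̄ values.
D) Wrong — μ is fixed; the randomness lives in the interval, not in μ.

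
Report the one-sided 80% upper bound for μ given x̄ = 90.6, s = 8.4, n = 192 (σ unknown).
μ ≤ 91.11

Upper bound (one-sided):
t* = 0.844 (one-sided for 80%)
Upper bound = x̄ + t* · s/√n = 90.6 + 0.844 · 8.4/√192 = 91.11

We are 80% confident that μ ≤ 91.11.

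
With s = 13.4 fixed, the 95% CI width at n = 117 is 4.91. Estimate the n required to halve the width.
n ≈ 468

CI width ∝ 1/√n
To reduce width by factor 2, need √n to grow by 2 → need 2² = 4 times as many samples.

Current: n = 117, width = 4.91
New: n = 468, width ≈ 2.43

Width reduced by factor of 4.91/2.43 = 2.02.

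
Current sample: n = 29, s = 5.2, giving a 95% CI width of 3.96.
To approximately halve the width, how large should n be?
n ≈ 116

CI width ∝ 1/√n
To reduce width by factor 2, need √n to grow by 2 → need 2² = 4 times as many samples.

Current: n = 29, width = 3.96
New: n = 116, width ≈ 1.91

Width reduced by factor of 3.96/1.91 = 2.07.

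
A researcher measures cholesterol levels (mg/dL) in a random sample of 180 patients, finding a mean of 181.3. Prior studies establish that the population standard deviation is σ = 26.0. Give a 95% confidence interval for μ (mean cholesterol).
(177.50, 185.10)

z-interval (σ known):
z* = 1.960 for 95% confidence

Margin of error = z* · σ/√n = 1.960 · 26.0/√180 = 3.80

CI: (181.3 - 3.80, 181.3 + 3.80) = (177.50, 185.10)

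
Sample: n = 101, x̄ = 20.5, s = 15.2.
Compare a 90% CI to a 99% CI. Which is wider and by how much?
99% CI is wider by 2.92

df = 100
90% CI: t* = 1.660, (17.99, 23.01), width = 2 · t* · s/√n = 5.02
99% CI: t* = 2.626, (16.53, 24.47), width = 2 · t* · s/√n = 7.94

The 99% CI is wider by 7.94 - 5.02 = 2.92.
Higher confidence requires a wider interval.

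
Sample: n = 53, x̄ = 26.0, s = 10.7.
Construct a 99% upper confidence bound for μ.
μ ≤ 29.53

Upper bound (one-sided):
t* = 2.400 (one-sided for 99%)
Upper bound = x̄ + t* · s/√n = 26.0 + 2.400 · 10.7/√53 = 29.53

We are 99% confident that μ ≤ 29.53.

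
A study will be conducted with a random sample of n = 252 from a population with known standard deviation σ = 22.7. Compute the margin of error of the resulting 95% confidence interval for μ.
Margin of error = 2.80

Margin of error = z* · σ/√n
= 1.960 · 22.7/√252
= 1.960 · 22.7/15.8745
= 2.80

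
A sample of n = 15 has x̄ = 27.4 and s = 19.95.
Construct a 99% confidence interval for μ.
(12.07, 42.73)

t-interval (σ unknown):
df = n - 1 = 14
t* = 2.977 for 99% confidence

Margin of error = t* · s/√n = 2.977 · 19.95/√15 = 15.33

CI: (12.07, 42.73)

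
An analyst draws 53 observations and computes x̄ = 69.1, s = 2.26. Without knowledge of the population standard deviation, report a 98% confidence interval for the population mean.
(68.35, 69.85)

t-interval (σ unknown):
df = n - 1 = 52
t* = 2.400 for 98% confidence

Margin of error = t* · s/√n = 2.400 · 2.26/√53 = 0.75

CI: (68.35, 69.85)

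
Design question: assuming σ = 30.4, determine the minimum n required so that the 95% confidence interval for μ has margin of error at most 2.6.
n ≥ 526

For margin E ≤ 2.6:
n ≥ (z* · σ / E)²
n ≥ (1.960 · 30.4 / 2.6)²
n ≥ 525.19

Minimum n = 526 (rounding up)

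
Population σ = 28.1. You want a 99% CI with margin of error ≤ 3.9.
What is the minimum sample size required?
n ≥ 345

For margin E ≤ 3.9:
n ≥ (z* · σ / E)²
n ≥ (2.576 · 28.1 / 3.9)²
n ≥ 344.49

Minimum n = 345 (rounding up)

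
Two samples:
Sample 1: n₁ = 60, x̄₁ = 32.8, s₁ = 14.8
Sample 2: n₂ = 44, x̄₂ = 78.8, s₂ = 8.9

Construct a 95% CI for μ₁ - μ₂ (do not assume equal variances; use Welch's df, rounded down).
(-50.63, -41.37)

Difference: x̄₁ - x̄₂ = -46.00
SE = √(s₁²/n₁ + s₂²/n₂) = √(14.8²/60 + 8.9²/44) = 2.3347
df = 98.63 → 98 (Welch–Satterthwaite, rounded down)
t* = 1.984

CI: -46.00 ± 1.984 · 2.3347 = -46.00 ± 4.63 = (-50.63, -41.37)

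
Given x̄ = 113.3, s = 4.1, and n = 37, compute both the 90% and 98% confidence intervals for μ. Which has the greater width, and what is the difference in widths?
98% CI is wider by 1.00

df = 36
90% CI: t* = 1.688, (112.16, 114.44), width = 2 · t* · s/√n = 2.28
98% CI: t* = 2.434, (111.66, 114.94), width = 2 · t* · s/√n = 3.28

The 98% CI is wider by 3.28 - 2.28 = 1.00.
Higher confidence requires a wider interval.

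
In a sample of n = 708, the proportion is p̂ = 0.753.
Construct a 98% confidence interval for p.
(0.715, 0.791)

Proportion CI:
SE = √(p̂(1-p̂)/n) = √(0.753 · 0.247 / 708) = 0.01621

z* = 2.326
Margin = z* · SE = 2.326 · 0.01621 = 0.0377

CI: 0.753 ± 0.0377 = (0.715, 0.791)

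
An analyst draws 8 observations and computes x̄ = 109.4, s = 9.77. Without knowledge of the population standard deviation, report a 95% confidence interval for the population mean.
(101.23, 117.57)

t-interval (σ unknown):
df = n - 1 = 7
t* = 2.365 for 95% confidence

Margin of error = t* · s/√n = 2.365 · 9.77/√8 = 8.17

CI: (101.23, 117.57)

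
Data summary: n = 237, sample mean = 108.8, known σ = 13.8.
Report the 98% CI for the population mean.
(106.71, 110.89)

z-interval (σ known):
z* = 2.326 for 98% confidence

Margin of error = z* · σ/√n = 2.326 · 13.8/√237 = 2.09

CI: (108.8 - 2.09, 108.8 + 2.09) = (106.71, 110.89)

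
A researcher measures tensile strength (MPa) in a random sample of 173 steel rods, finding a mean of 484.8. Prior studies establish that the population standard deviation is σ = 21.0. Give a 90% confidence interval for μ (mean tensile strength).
(482.17, 487.43)

z-interval (σ known):
z* = 1.645 for 90% confidence

Margin of error = z* · σ/√n = 1.645 · 21.0/√173 = 2.63

CI: (484.8 - 2.63, 484.8 + 2.63) = (482.17, 487.43)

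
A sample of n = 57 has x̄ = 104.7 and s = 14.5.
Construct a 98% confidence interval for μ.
(100.10, 109.30)

t-interval (σ unknown):
df = n - 1 = 56
t* = 2.395 for 98% confidence

Margin of error = t* · s/√n = 2.395 · 14.5/√57 = 4.60

CI: (100.10, 109.30)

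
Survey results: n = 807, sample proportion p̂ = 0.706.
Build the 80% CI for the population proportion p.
(0.685, 0.727)

Proportion CI:
SE = √(p̂(1-p̂)/n) = √(0.706 · 0.294 / 807) = 0.01604

z* = 1.282
Margin = z* · SE = 1.282 · 0.01604 = 0.0206

CI: 0.706 ± 0.0206 = (0.685, 0.727)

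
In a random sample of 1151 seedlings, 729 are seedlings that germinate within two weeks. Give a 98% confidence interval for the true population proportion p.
(0.600, 0.666)

Proportion CI:
p̂ = 729/1151 = 0.63336
SE = √(p̂(1-p̂)/n) = √(0.63336 · 0.36664 / 1151) = 0.01420

z* = 2.326
Margin = z* · SE = 2.326 · 0.01420 = 0.0330

CI: 0.63336 ± 0.0330 = (0.600, 0.666)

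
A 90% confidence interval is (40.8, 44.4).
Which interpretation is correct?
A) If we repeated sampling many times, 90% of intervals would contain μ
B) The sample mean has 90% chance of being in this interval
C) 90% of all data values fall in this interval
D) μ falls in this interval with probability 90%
A

A) Correct — this is the frequentist long-run coverage interpretation.
B) Wrong — x̄ is observed and sits in the interval by construction.
C) Wrong — a CI is about the parameter μ, not individual data values.
D) Wrong — μ is fixed; the randomness lives in the interval, not in μ.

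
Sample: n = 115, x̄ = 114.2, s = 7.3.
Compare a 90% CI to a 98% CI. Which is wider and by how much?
98% CI is wider by 0.95

df = 114
90% CI: t* = 1.658, (113.07, 115.33), width = 2 · t* · s/√n = 2.26
98% CI: t* = 2.360, (112.59, 115.81), width = 2 · t* · s/√n = 3.21

The 98% CI is wider by 3.21 - 2.26 = 0.95.
Higher confidence requires a wider interval.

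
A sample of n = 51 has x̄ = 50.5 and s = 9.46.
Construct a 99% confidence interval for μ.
(46.95, 54.05)

t-interval (σ unknown):
df = n - 1 = 50
t* = 2.678 for 99% confidence

Margin of error = t* · s/√n = 2.678 · 9.46/√51 = 3.55

CI: (46.95, 54.05)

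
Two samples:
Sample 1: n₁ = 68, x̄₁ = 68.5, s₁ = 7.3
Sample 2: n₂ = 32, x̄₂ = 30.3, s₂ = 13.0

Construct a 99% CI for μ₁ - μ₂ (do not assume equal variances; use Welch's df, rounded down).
(31.54, 44.86)

Difference: x̄₁ - x̄₂ = 38.20
SE = √(s₁²/n₁ + s₂²/n₂) = √(7.3²/68 + 13.0²/32) = 2.4627
df = 40.47 → 40 (Welch–Satterthwaite, rounded down)
t* = 2.704

CI: 38.20 ± 2.704 · 2.4627 = 38.20 ± 6.66 = (31.54, 44.86)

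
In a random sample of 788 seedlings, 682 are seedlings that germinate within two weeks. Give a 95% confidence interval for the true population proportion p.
(0.842, 0.889)

Proportion CI:
p̂ = 682/788 = 0.86548
SE = √(p̂(1-p̂)/n) = √(0.86548 · 0.13452 / 788) = 0.01216

z* = 1.960
Margin = z* · SE = 1.960 · 0.01216 = 0.0238

CI: 0.86548 ± 0.0238 = (0.842, 0.889)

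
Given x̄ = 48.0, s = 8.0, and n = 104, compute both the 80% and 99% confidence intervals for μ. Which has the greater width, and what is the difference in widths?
99% CI is wider by 2.10

df = 103
80% CI: t* = 1.290, (46.99, 49.01), width = 2 · t* · s/√n = 2.02
99% CI: t* = 2.624, (45.94, 50.06), width = 2 · t* · s/√n = 4.12

The 99% CI is wider by 4.12 - 2.02 = 2.10.
Higher confidence requires a wider interval.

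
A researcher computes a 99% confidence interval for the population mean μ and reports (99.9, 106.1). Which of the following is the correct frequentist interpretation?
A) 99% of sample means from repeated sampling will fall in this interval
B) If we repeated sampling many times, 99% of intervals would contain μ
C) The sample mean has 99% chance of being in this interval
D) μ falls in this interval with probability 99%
B

A) Wrong — coverage applies to intervals containing μ, not to future x̄ values.
B) Correct — this is the frequentist long-run coverage interpretation.
C) Wrong — x̄ is observed and sits in the interval by construction.
D) Wrong — μ is fixed; the randomness lives in the interval, not in μ.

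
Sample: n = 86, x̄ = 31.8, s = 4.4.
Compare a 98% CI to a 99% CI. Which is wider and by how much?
99% CI is wider by 0.25

df = 85
98% CI: t* = 2.371, (30.68, 32.92), width = 2 · t* · s/√n = 2.25
99% CI: t* = 2.635, (30.55, 33.05), width = 2 · t* · s/√n = 2.50

The 99% CI is wider by 2.50 - 2.25 = 0.25.
Higher confidence requires a wider interval.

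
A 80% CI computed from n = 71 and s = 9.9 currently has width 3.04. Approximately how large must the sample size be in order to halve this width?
n ≈ 284

CI width ∝ 1/√n
To reduce width by factor 2, need √n to grow by 2 → need 2² = 4 times as many samples.

Current: n = 71, width = 3.04
New: n = 284, width ≈ 1.51

Width reduced by factor of 3.04/1.51 = 2.01.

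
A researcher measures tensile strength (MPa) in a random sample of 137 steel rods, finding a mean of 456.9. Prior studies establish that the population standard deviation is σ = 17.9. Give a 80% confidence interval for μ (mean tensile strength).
(454.94, 458.86)

z-interval (σ known):
z* = 1.282 for 80% confidence

Margin of error = z* · σ/√n = 1.282 · 17.9/√137 = 1.96

CI: (456.9 - 1.96, 456.9 + 1.96) = (454.94, 458.86)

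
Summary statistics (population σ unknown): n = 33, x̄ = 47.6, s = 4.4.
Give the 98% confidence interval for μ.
(45.72, 49.48)

t-interval (σ unknown):
df = n - 1 = 32
t* = 2.449 for 98% confidence

Margin of error = t* · s/√n = 2.449 · 4.4/√33 = 1.88

CI: (45.72, 49.48)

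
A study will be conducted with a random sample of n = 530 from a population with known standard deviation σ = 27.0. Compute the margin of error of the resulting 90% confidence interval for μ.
Margin of error = 1.93

Margin of error = z* · σ/√n
= 1.645 · 27.0/√530
= 1.645 · 27.0/23.0217
= 1.93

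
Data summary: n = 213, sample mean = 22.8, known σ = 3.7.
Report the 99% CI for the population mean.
(22.15, 23.45)

z-interval (σ known):
z* = 2.576 for 99% confidence

Margin of error = z* · σ/√n = 2.576 · 3.7/√213 = 0.65

CI: (22.8 - 0.65, 22.8 + 0.65) = (22.15, 23.45)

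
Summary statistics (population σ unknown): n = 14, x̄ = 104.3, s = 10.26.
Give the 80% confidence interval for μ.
(100.60, 108.00)

t-interval (σ unknown):
df = n - 1 = 13
t* = 1.350 for 80% confidence

Margin of error = t* · s/√n = 1.350 · 10.26/√14 = 3.70

CI: (100.60, 108.00)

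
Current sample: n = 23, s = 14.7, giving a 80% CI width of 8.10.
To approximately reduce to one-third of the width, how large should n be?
n ≈ 207

CI width ∝ 1/√n
To reduce width by factor 3, need √n to grow by 3 → need 3² = 9 times as many samples.

Current: n = 23, width = 8.10
New: n = 207, width ≈ 2.63

Width reduced by factor of 8.10/2.63 = 3.08.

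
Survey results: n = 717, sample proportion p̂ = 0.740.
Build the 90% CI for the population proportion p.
(0.713, 0.767)

Proportion CI:
SE = √(p̂(1-p̂)/n) = √(0.740 · 0.260 / 717) = 0.01638

z* = 1.645
Margin = z* · SE = 1.645 · 0.01638 = 0.0269

CI: 0.740 ± 0.0269 = (0.713, 0.767)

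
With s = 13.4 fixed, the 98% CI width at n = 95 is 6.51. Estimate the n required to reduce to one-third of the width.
n ≈ 855

CI width ∝ 1/√n
To reduce width by factor 3, need √n to grow by 3 → need 3² = 9 times as many samples.

Current: n = 95, width = 6.51
New: n = 855, width ≈ 2.14

Width reduced by factor of 6.51/2.14 = 3.04.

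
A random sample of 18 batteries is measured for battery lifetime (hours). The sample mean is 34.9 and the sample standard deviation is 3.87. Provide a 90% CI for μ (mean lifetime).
(33.31, 36.49)

t-interval (σ unknown):
df = n - 1 = 17
t* = 1.740 for 90% confidence

Margin of error = t* · s/√n = 1.740 · 3.87/√18 = 1.59

CI: (33.31, 36.49)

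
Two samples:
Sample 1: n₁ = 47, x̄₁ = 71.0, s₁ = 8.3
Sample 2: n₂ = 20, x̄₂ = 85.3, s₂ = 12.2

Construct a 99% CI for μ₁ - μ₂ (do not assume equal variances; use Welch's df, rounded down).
(-22.59, -6.01)

Difference: x̄₁ - x̄₂ = -14.30
SE = √(s₁²/n₁ + s₂²/n₂) = √(8.3²/47 + 12.2²/20) = 2.9846
df = 26.79 → 26 (Welch–Satterthwaite, rounded down)
t* = 2.779

CI: -14.30 ± 2.779 · 2.9846 = -14.30 ± 8.29 = (-22.59, -6.01)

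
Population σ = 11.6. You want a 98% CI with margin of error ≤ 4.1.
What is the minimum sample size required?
n ≥ 44

For margin E ≤ 4.1:
n ≥ (z* · σ / E)²
n ≥ (2.326 · 11.6 / 4.1)²
n ≥ 43.31

Minimum n = 44 (rounding up)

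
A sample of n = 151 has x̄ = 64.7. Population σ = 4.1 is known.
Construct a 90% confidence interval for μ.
(64.15, 65.25)

z-interval (σ known):
z* = 1.645 for 90% confidence

Margin of error = z* · σ/√n = 1.645 · 4.1/√151 = 0.55

CI: (64.7 - 0.55, 64.7 + 0.55) = (64.15, 65.25)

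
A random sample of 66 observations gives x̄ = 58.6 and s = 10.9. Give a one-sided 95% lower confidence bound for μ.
μ ≥ 56.36

Lower bound (one-sided):
t* = 1.669 (one-sided for 95%)
Lower bound = x̄ - t* · s/√n = 58.6 - 1.669 · 10.9/√66 = 56.36

We are 95% confident that μ ≥ 56.36.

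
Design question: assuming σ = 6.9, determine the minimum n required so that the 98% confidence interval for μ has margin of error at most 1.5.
n ≥ 115

For margin E ≤ 1.5:
n ≥ (z* · σ / E)²
n ≥ (2.326 · 6.9 / 1.5)²
n ≥ 114.48

Minimum n = 115 (rounding up)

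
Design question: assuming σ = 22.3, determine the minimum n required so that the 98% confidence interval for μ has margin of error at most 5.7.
n ≥ 83

For margin E ≤ 5.7:
n ≥ (z* · σ / E)²
n ≥ (2.326 · 22.3 / 5.7)²
n ≥ 82.81

Minimum n = 83 (rounding up)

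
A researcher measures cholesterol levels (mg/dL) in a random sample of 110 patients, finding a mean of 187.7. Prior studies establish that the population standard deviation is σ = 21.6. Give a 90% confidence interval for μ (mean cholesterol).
(184.31, 191.09)

z-interval (σ known):
z* = 1.645 for 90% confidence

Margin of error = z* · σ/√n = 1.645 · 21.6/√110 = 3.39

CI: (187.7 - 3.39, 187.7 + 3.39) = (184.31, 191.09)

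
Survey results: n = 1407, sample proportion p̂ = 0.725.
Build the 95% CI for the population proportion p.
(0.702, 0.748)

Proportion CI:
SE = √(p̂(1-p̂)/n) = √(0.725 · 0.275 / 1407) = 0.01190

z* = 1.960
Margin = z* · SE = 1.960 · 0.01190 = 0.0233

CI: 0.725 ± 0.0233 = (0.702, 0.748)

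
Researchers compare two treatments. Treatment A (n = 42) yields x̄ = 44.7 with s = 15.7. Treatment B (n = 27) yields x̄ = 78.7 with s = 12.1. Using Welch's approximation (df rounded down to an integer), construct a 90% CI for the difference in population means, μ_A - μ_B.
(-39.61, -28.39)

Difference: x̄₁ - x̄₂ = -34.00
SE = √(s₁²/n₁ + s₂²/n₂) = √(15.7²/42 + 12.1²/27) = 3.3603
df = 64.69 → 64 (Welch–Satterthwaite, rounded down)
t* = 1.669

CI: -34.00 ± 1.669 · 3.3603 = -34.00 ± 5.61 = (-39.61, -28.39)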